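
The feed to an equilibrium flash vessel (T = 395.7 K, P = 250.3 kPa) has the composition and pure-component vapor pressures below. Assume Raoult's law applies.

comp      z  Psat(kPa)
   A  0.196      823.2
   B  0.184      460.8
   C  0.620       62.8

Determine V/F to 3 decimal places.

Raoult's law: Kᵢ = Pᵢˢᵃᵗ/P = Pᵢˢᵃᵗ/250.3.
  K_A = 823.2/250.3 = 3.28885, K_B = 460.8/250.3 = 1.84099, K_C = 62.8/250.3 = 0.25090
Material balance + equilibrium reduce to Σ zᵢ(Kᵢ−1)/(1+V/F(Kᵢ−1)) = 0.
Check two-phase: ΣzᵢKᵢ = 1.139 > 1 and Σzᵢ/Kᵢ = 2.631 > 1, so g(0) = 0.139 > 0 and g(1) = -1.631 < 0.
Newton–Raphson from V/F = 0.65:
  V/F = 0.650: g = -0.6248, g' = -1.542 → V/F = 0.245
  V/F = 0.245: g = -0.1529, g' = -1.033 → V/F = 0.097
  V/F = 0.097: g = 0.0096, g' = -1.204 → V/F = 0.105
Converged at V/F = 0.105.

V/F = 0.105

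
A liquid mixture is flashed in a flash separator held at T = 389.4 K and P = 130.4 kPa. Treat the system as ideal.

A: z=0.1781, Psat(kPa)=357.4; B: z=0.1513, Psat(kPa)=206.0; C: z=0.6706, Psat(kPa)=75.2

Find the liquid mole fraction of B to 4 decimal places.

Raoult's law: Kᵢ = Pᵢˢᵃᵗ/P = Pᵢˢᵃᵗ/130.4.
  K_A = 357.4/130.4 = 2.740798, K_B = 206.0/130.4 = 1.579755, K_C = 75.2/130.4 = 0.576687
Material balance + equilibrium reduce to Σ zᵢ(Kᵢ−1)/(1+V/F(Kᵢ−1)) = 0.
Check two-phase: ΣzᵢKᵢ = 1.1139 > 1 and Σzᵢ/Kᵢ = 1.3236 > 1, so g(0) = 0.1139 > 0 and g(1) = -0.3236 < 0.
Newton–Raphson from V/F = 0.58:
  V/F = 0.5800: g = -0.15634, g' = -0.3732 → V/F = 0.1611
  V/F = 0.1611: g = 0.01770, g' = -0.5101 → V/F = 0.1958
  V/F = 0.1958: g = 0.00046, g' = -0.4841 → V/F = 0.1968
Converged at V/F = 0.1968.
Compositions from xᵢ = zᵢ/(1+V/F(Kᵢ−1)), yᵢ = Kᵢxᵢ:
  A: x = 0.1327, y = 0.3636
  B: x = 0.1358, y = 0.2145
  C: x = 0.7315, y = 0.4219

x_B = 0.1358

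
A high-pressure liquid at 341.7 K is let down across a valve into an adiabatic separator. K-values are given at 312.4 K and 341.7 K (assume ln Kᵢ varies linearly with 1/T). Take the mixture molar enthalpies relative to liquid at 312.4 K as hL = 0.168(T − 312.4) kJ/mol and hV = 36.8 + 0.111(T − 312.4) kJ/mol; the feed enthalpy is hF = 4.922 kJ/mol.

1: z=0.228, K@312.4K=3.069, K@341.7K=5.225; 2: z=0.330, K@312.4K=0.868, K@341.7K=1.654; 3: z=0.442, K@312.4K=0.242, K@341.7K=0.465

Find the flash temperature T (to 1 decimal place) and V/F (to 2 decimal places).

Adiabatic flash: solve Rachford–Rice at each trial T, then check hF = ψ·hV(T) + (1−ψ)·hL(T).
  T = 312.4 K: K = (3.069, 0.868, 0.242), RR gives ψ = 0.084, H_out = 3.092 kJ/mol
  T = 341.7 K: K = (5.225, 1.654, 0.465), RR gives ψ = 0.721, H_out = 30.239 kJ/mol
  T = 327.0 K: K = (4.049, 1.214, 0.340), RR gives ψ = 0.378, H_out = 16.035 kJ/mol
  T = 319.7 K: K = (3.536, 1.031, 0.288), RR gives ψ = 0.229, H_out = 9.550 kJ/mol
  T = 316.0 K: K = (3.294, 0.946, 0.264), RR gives ψ = 0.156, H_out = 6.295 kJ/mol
  T = 314.2 K: K = (3.180, 0.906, 0.253), RR gives ψ = 0.120, H_out = 4.702 kJ/mol
Linear interpolation between T = 314.2 (H_out = 4.702) and T = 316.0 (H_out = 6.295) on hF = 4.922 gives T ≈ 314.4 K, at which ψ = 0.12.

T = 314.4 K, V/F = 0.12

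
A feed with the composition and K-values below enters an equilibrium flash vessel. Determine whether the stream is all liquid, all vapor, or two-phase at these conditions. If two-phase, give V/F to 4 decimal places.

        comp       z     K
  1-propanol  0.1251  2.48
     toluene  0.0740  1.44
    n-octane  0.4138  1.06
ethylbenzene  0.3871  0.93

all vapor

ΣzᵢKᵢ = 1.2154; Σzᵢ/Kᵢ = 0.9084.
Since Σzᵢ/Kᵢ < 1 the mixture is above its dew point — single vapor phase.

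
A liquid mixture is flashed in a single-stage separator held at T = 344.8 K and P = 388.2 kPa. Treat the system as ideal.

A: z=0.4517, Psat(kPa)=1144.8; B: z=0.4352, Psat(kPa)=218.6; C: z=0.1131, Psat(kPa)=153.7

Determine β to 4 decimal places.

β = 0.6670

Raoult's law: Kᵢ = Pᵢˢᵃᵗ/P = Pᵢˢᵃᵗ/388.2.
  K_A = 1144.8/388.2 = 2.948995, K_B = 218.6/388.2 = 0.563112, K_C = 153.7/388.2 = 0.395930
Let β = V/F and solve Σ zᵢ(Kᵢ−1)/(1+β(Kᵢ−1)) = 0.
Check two-phase: ΣzᵢKᵢ = 1.6219 > 1 and Σzᵢ/Kᵢ = 1.2117 > 1, so g(0) = 0.6219 > 0 and g(1) = -0.2117 < 0.
Iterate (Newton) starting at β = 0.34:
  β = 0.3400: g = 0.22021, g' = -0.8006 → β = 0.6150
  β = 0.6150: g = 0.03169, g' = -0.6147 → β = 0.6666
  β = 0.6666: g = 0.00026, g' = -0.6056 → β = 0.6670
Converged at β = 0.6670.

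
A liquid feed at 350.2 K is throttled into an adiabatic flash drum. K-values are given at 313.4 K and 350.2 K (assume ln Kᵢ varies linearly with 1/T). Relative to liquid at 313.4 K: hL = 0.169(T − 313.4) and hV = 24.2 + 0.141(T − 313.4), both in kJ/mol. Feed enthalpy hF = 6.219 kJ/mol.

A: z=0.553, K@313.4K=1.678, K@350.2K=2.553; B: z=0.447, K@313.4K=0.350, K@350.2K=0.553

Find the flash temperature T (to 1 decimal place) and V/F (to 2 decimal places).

Adiabatic flash: solve Rachford–Rice at each trial T, then check hF = ψ·hV(T) + (1−ψ)·hL(T).
  T = 313.4 K: K = (1.678, 0.350), RR gives ψ = 0.191, H_out = 4.634 kJ/mol
  T = 350.2 K: K = (2.553, 0.553), RR gives ψ = 0.949, H_out = 28.214 kJ/mol
  T = 331.8 K: K = (2.094, 0.446), RR gives ψ = 0.589, H_out = 17.055 kJ/mol
  T = 322.6 K: K = (1.880, 0.396), RR gives ψ = 0.408, H_out = 11.329 kJ/mol
  T = 318.0 K: K = (1.778, 0.373), RR gives ψ = 0.307, H_out = 8.165 kJ/mol
  T = 315.7 K: K = (1.728, 0.361), RR gives ψ = 0.251, H_out = 6.456 kJ/mol
Linear interpolation between T = 313.4 (H_out = 4.634) and T = 315.7 (H_out = 6.456) on hF = 6.219 gives T ≈ 315.4 K, at which ψ = 0.24.

T = 315.4 K, V/F = 0.24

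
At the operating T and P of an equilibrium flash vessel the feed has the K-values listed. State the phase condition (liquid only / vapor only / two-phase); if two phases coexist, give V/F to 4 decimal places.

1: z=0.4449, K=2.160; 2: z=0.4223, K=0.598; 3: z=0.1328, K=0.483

two-phase, V/F = 0.5529

ΣzᵢKᵢ = 1.2777; Σzᵢ/Kᵢ = 1.1871.
Both exceed 1, so a two-phase solution exists.
Rachford–Rice: g(ψ) = Σ zᵢ(Kᵢ−1)/(1+ψ(Kᵢ−1)) = 0.
Iterate (Newton) starting at ψ = 0.6:
  ψ = 0.6000: g = -0.01897, g' = -0.4013 → ψ = 0.5527
  ψ = 0.5527: g = 0.00007, g' = -0.4047 → ψ = 0.5529
Converged at ψ = 0.5529.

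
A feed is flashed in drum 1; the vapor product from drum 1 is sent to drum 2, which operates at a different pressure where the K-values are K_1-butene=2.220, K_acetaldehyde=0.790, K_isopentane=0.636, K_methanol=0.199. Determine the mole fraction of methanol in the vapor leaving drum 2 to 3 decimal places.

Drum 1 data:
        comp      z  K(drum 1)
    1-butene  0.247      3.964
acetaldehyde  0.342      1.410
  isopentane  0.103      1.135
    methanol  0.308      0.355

y_methanol (drum 2) = 0.047

Drum 1:
Newton–Raphson from ψ₁ = 0.5:
  ψ₁ = 0.500: g = 0.1311, g' = -0.673 → ψ₁ = 0.695
  ψ₁ = 0.695: g = 0.0011, g' = -0.689 → ψ₁ = 0.696
Converged at ψ₁ = 0.696.
Drum-1 compositions:
  1-butene: x = 0.081, y = 0.320
  acetaldehyde: x = 0.266, y = 0.375
  isopentane: x = 0.094, y = 0.107
  methanol: x = 0.559, y = 0.199
Drum-2 feed = drum-1 vapor: z₂ = (0.3195, 0.3751, 0.1069, 0.1985).
Drum 2:
Let ψ₂ = V/F and solve Σ zᵢ(Kᵢ−1)/(1+ψ₂(Kᵢ−1)) = 0.
Feasibility: ΣzᵢKᵢ = 1.113, Σzᵢ/Kᵢ = 1.784 — both > 1, two phases present.
Newton iteration, ψ₂⁰ = 0.34:
  ψ₂ = 0.340: g = -0.0722, g' = -0.516 → ψ₂ = 0.200
Converged at ψ₂ = 0.200.
  1-butene: x = 0.257, y = 0.570
  acetaldehyde: x = 0.392, y = 0.309
  isopentane: x = 0.115, y = 0.073
  methanol: x = 0.236, y = 0.047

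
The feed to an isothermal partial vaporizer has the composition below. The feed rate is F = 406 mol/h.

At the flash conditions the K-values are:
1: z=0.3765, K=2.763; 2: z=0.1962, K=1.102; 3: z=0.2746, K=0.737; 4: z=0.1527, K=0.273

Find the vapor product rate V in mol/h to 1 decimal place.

V = 285.0 mol/h

Let β = V/F and solve Σ zᵢ(Kᵢ−1)/(1+β(Kᵢ−1)) = 0.
Check two-phase: ΣzᵢKᵢ = 1.5005 > 1 and Σzᵢ/Kᵢ = 1.2462 > 1, so g(0) = 0.5005 > 0 and g(1) = -0.2462 < 0.
Iterate (Newton) starting at β = 0.64:
  β = 0.6400: g = 0.03622, g' = -0.5699 → β = 0.7036
  β = 0.7036: g = -0.00091, g' = -0.6017 → β = 0.7020
Converged at β = 0.7020.
Then V = β·F = 0.7020·406 = 285.0 mol/h and L = F − V = 121.0 mol/h.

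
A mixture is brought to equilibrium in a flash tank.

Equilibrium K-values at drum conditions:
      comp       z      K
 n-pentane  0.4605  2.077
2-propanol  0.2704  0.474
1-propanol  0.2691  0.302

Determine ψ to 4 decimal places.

Newton iteration, ψ⁰ = 0.5:
  ψ = 0.5000: g = -0.15915, g' = -0.6728 → ψ = 0.2634
  ψ = 0.2634: g = -0.00892, g' = -0.6218 → ψ = 0.2491
Converged at ψ = 0.2491.

ψ = 0.2491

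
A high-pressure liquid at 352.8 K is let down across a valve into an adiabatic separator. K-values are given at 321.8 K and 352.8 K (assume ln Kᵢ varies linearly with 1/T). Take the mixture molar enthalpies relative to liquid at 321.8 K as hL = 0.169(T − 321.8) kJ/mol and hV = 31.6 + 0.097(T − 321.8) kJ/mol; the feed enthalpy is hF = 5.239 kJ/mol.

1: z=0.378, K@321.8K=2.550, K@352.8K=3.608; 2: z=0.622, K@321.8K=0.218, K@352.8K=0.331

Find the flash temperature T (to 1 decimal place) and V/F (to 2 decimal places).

Adiabatic flash: solve Rachford–Rice at each trial T, then check hF = ψ·hV(T) + (1−ψ)·hL(T).
  T = 321.8 K: K = (2.550, 0.218), RR gives ψ = 0.082, H_out = 2.594 kJ/mol
  T = 352.8 K: K = (3.608, 0.331), RR gives ψ = 0.327, H_out = 14.828 kJ/mol
  T = 337.3 K: K = (3.058, 0.271), RR gives ψ = 0.216, H_out = 9.215 kJ/mol
  T = 329.6 K: K = (2.800, 0.244), RR gives ψ = 0.154, H_out = 6.110 kJ/mol
  T = 325.7 K: K = (2.674, 0.231), RR gives ψ = 0.120, H_out = 4.409 kJ/mol
  T = 327.6 K: K = (2.735, 0.237), RR gives ψ = 0.137, H_out = 5.250 kJ/mol
Linear interpolation between T = 325.7 (H_out = 4.409) and T = 327.6 (H_out = 5.250) on hF = 5.239 gives T ≈ 327.6 K, at which ψ = 0.14.

T = 327.6 K, V/F = 0.14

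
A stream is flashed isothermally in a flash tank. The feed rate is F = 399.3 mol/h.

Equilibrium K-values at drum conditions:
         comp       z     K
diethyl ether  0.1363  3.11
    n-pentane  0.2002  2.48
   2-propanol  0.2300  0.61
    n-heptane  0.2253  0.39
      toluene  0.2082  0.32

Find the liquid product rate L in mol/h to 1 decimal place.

L = 313.1 mol/h

Material balance + equilibrium reduce to Σ zᵢ(Kᵢ−1)/(1+ψ(Kᵢ−1)) = 0.
Check two-phase: ΣzᵢKᵢ = 1.2152 > 1 and Σzᵢ/Kᵢ = 1.7299 > 1, so g(0) = 0.2152 > 0 and g(1) = -0.7299 < 0.
Iterate (Newton) starting at ψ = 0.47:
  ψ = 0.4700: g = -0.19144, g' = -0.7307 → ψ = 0.2080
  ψ = 0.2080: g = 0.00651, g' = -0.8315 → ψ = 0.2158
  ψ = 0.2158: g = 0.00003, g' = -0.8235 → ψ = 0.2159
Converged at ψ = 0.2159.
Then V = ψ·F = 0.2159·399.3 = 86.2 mol/h and L = F − V = 313.1 mol/h.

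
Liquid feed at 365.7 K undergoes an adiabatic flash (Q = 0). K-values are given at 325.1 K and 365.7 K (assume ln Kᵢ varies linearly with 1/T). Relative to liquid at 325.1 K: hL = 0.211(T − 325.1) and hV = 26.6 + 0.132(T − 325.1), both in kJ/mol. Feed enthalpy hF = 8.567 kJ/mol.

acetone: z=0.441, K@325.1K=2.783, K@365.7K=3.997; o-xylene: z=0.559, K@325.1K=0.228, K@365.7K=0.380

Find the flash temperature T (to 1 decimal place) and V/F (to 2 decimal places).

T = 329.6 K, V/F = 0.29

Adiabatic flash: solve Rachford–Rice at each trial T, then check hF = ψ·hV(T) + (1−ψ)·hL(T).
  T = 325.1 K: K = (2.783, 0.228), RR gives ψ = 0.258, H_out = 6.856 kJ/mol
  T = 365.7 K: K = (3.997, 0.380), RR gives ψ = 0.525, H_out = 20.842 kJ/mol
  T = 345.4 K: K = (3.371, 0.299), RR gives ψ = 0.393, H_out = 14.110 kJ/mol
  T = 335.2 K: K = (3.070, 0.262), RR gives ψ = 0.327, H_out = 10.581 kJ/mol
  T = 330.1 K: K = (2.924, 0.244), RR gives ψ = 0.293, H_out = 8.737 kJ/mol
  T = 327.6 K: K = (2.853, 0.236), RR gives ψ = 0.276, H_out = 7.806 kJ/mol
  T = 328.9 K: K = (2.890, 0.240), RR gives ψ = 0.285, H_out = 8.292 kJ/mol
Linear interpolation between T = 328.9 (H_out = 8.292) and T = 330.1 (H_out = 8.737) on hF = 8.567 gives T ≈ 329.6 K, at which ψ = 0.29.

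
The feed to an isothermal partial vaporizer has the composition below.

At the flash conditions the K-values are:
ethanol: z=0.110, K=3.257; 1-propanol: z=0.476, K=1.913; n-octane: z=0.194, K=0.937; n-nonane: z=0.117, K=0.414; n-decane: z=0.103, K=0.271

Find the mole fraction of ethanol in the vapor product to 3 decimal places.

y_ethanol = 0.125

Newton iteration, V/F⁰ = 0.69:
  V/F = 0.690: g = 0.0847, g' = -0.571 → V/F = 0.838
  V/F = 0.838: g = -0.0089, g' = -0.713 → V/F = 0.826
Converged at V/F = 0.826.
Compositions from xᵢ = zᵢ/(1+V/F(Kᵢ−1)), yᵢ = Kᵢxᵢ:
  ethanol: x = 0.038, y = 0.125
  1-propanol: x = 0.271, y = 0.519
  n-octane: x = 0.205, y = 0.192
  n-nonane: x = 0.227, y = 0.094
  n-decane: x = 0.259, y = 0.070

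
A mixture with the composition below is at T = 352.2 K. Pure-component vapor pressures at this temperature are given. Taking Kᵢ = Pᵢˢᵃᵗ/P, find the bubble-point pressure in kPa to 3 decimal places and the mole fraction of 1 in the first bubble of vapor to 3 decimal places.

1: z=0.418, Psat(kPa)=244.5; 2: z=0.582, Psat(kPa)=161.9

Pbub = 196.427 kPa, y_1 = 0.520

At the bubble point ψ → 0, so ΣzᵢKᵢ = 1 with Kᵢ = Pᵢˢᵃᵗ/P ⇒ P = ΣzᵢPᵢˢᵃᵗ.
P = 0.418·244.5 + 0.582·161.9 = 196.427 kPa
yᵢ = zᵢPᵢˢᵃᵗ/P ⇒ y_1 = 0.418·244.5/196.427 = 0.520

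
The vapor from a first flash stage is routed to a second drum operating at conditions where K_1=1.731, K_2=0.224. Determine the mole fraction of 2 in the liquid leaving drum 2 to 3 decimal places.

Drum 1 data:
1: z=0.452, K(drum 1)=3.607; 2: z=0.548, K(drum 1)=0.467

x_2 (drum 2) = 0.485

Drum 1:
Rachford–Rice: g(ψ₁) = Σ zᵢ(Kᵢ−1)/(1+ψ₁(Kᵢ−1)) = 0.
g(0) = ΣzᵢKᵢ − 1 = 0.886 and g(1) = 1 − Σzᵢ/Kᵢ = -0.299, so a root lies in (0, 1).
Binary case is linear: z₁(K₁−1)(1+ψ₁(K₂−1)) + z₂(K₂−1)(1+ψ₁(K₁−1)) = 0
⇒ ψ₁ = [z₁(K₁−1)+z₂(K₂−1)] / [−(K₁−1)(K₂−1)] = 0.8863/1.3895 = 0.638
Drum-1 compositions:
  1: x = 0.170, y = 0.612
  2: x = 0.830, y = 0.388
Drum-2 feed = drum-1 vapor: z₂ = (0.6123, 0.3877).
Drum 2:
Material balance + equilibrium reduce to Σ zᵢ(Kᵢ−1)/(1+ψ₂(Kᵢ−1)) = 0.
Feasibility: ΣzᵢKᵢ = 1.147, Σzᵢ/Kᵢ = 2.085 — both > 1, two phases present.
Binary case is linear: z₁(K₁−1)(1+ψ₂(K₂−1)) + z₂(K₂−1)(1+ψ₂(K₁−1)) = 0
⇒ ψ₂ = [z₁(K₁−1)+z₂(K₂−1)] / [−(K₁−1)(K₂−1)] = 0.1467/0.5673 = 0.259
  1: x = 0.515, y = 0.891
  2: x = 0.485, y = 0.109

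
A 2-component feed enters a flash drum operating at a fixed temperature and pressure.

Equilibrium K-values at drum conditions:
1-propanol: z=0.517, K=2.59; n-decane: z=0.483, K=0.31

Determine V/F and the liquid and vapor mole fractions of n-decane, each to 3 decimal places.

V/F = 0.446, x_n-decane = 0.697, y_n-decane = 0.216

Material balance + equilibrium reduce to Σ zᵢ(Kᵢ−1)/(1+V/F(Kᵢ−1)) = 0.
Check two-phase: ΣzᵢKᵢ = 1.489 > 1 and Σzᵢ/Kᵢ = 1.758 > 1, so g(0) = 0.489 > 0 and g(1) = -0.758 < 0.
Iterate (Newton) starting at V/F = 0.54:
  V/F = 0.540: g = -0.0889, g' = -0.963 → V/F = 0.448
  V/F = 0.448: g = -0.0020, g' = -0.927 → V/F = 0.446
Converged at V/F = 0.446.
Compositions from xᵢ = zᵢ/(1+V/F(Kᵢ−1)), yᵢ = Kᵢxᵢ:
  1-propanol: x = 0.303, y = 0.784
  n-decane: x = 0.697, y = 0.216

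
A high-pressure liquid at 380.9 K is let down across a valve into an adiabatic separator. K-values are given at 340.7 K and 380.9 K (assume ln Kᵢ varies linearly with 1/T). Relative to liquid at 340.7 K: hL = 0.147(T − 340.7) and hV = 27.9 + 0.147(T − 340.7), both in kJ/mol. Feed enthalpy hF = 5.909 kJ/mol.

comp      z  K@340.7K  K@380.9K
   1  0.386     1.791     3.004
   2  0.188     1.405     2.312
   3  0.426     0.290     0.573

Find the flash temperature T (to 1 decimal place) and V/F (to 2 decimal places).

T = 342.2 K, V/F = 0.20

Adiabatic flash: solve Rachford–Rice at each trial T, then check hF = ψ·hV(T) + (1−ψ)·hL(T).
  T = 340.7 K: K = (1.791, 1.405, 0.290), RR gives ψ = 0.163, H_out = 4.538 kJ/mol
  T = 380.9 K: K = (3.004, 2.312, 0.573), RR gives ψ = 1.000, H_out = 33.809 kJ/mol
  T = 360.8 K: K = (2.353, 1.827, 0.415), RR gives ψ = 0.614, H_out = 20.086 kJ/mol
  T = 350.8 K: K = (2.062, 1.609, 0.349), RR gives ψ = 0.409, H_out = 12.886 kJ/mol
  T = 345.8 K: K = (1.925, 1.506, 0.319), RR gives ψ = 0.296, H_out = 8.996 kJ/mol
  T = 343.2 K: K = (1.856, 1.454, 0.304), RR gives ψ = 0.231, H_out = 6.804 kJ/mol
  T = 341.9 K: K = (1.822, 1.428, 0.297), RR gives ψ = 0.196, H_out = 5.648 kJ/mol
Linear interpolation between T = 341.9 (H_out = 5.648) and T = 343.2 (H_out = 6.804) on hF = 5.909 gives T ≈ 342.2 K, at which ψ = 0.20.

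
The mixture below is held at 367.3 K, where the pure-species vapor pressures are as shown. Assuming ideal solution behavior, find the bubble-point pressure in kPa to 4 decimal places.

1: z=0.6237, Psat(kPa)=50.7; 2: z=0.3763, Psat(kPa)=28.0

At the bubble point ψ → 0, so ΣzᵢKᵢ = 1 with Kᵢ = Pᵢˢᵃᵗ/P ⇒ P = ΣzᵢPᵢˢᵃᵗ.
P = 0.6237·50.7 + 0.3763·28.0 = 42.1580 kPa

Pbub = 42.1580 kPa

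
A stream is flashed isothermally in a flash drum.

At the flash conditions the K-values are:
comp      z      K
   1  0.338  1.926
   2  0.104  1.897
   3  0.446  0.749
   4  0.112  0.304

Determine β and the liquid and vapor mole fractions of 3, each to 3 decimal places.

Rachford–Rice: g(β) = Σ zᵢ(Kᵢ−1)/(1+β(Kᵢ−1)) = 0.
Feasibility: ΣzᵢKᵢ = 1.216, Σzᵢ/Kᵢ = 1.194 — both > 1, two phases present.
Newton–Raphson from β = 0.51:
  β = 0.510: g = 0.0274, g' = -0.340 → β = 0.590
  β = 0.590: g = -0.0004, g' = -0.352 → β = 0.589
Converged at β = 0.589.
Compositions from xᵢ = zᵢ/(1+β(Kᵢ−1)), yᵢ = Kᵢxᵢ:
  1: x = 0.219, y = 0.421
  2: x = 0.068, y = 0.129
  3: x = 0.523, y = 0.392
  4: x = 0.190, y = 0.058

β = 0.589, x_3 = 0.523, y_3 = 0.392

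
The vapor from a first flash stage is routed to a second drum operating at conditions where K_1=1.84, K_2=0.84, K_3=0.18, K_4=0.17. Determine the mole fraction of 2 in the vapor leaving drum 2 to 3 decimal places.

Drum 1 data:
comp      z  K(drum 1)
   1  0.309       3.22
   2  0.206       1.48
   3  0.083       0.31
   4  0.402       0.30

y_2 (drum 2) = 0.236

Drum 1:
Iterate (Newton) starting at ψ₁ = 0.39:
  ψ₁ = 0.390: g = -0.0145, g' = -0.918 → ψ₁ = 0.374
Converged at ψ₁ = 0.374.
Drum-1 compositions:
  1: x = 0.169, y = 0.543
  2: x = 0.175, y = 0.258
  3: x = 0.112, y = 0.035
  4: x = 0.545, y = 0.163
Drum-2 feed = drum-1 vapor: z₂ = (0.5435, 0.2585, 0.0347, 0.1634).
Drum 2:
Newton–Raphson from ψ₂ = 0.34:
  ψ₂ = 0.340: g = 0.0830, g' = -0.503 → ψ₂ = 0.505
  ψ₂ = 0.505: g = -0.0065, g' = -0.599 → ψ₂ = 0.494
Converged at ψ₂ = 0.494.
  1: x = 0.384, y = 0.707
  2: x = 0.281, y = 0.236
  3: x = 0.058, y = 0.010
  4: x = 0.277, y = 0.047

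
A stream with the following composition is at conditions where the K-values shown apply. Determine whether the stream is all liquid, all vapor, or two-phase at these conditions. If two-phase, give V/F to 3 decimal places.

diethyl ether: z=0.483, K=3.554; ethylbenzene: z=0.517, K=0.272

ΣzᵢKᵢ = 1.857; Σzᵢ/Kᵢ = 2.037.
Both exceed 1, so a two-phase solution exists.
Let ψ = V/F and solve Σ zᵢ(Kᵢ−1)/(1+ψ(Kᵢ−1)) = 0.
Binary case is linear: z₁(K₁−1)(1+ψ(K₂−1)) + z₂(K₂−1)(1+ψ(K₁−1)) = 0
⇒ ψ = [z₁(K₁−1)+z₂(K₂−1)] / [−(K₁−1)(K₂−1)] = 0.8572/1.8593 = 0.461

two-phase, V/F = 0.461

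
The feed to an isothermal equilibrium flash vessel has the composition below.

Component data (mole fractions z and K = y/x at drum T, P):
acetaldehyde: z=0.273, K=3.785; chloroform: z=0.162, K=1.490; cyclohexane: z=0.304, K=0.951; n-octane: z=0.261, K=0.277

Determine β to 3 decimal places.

Material balance + equilibrium reduce to Σ zᵢ(Kᵢ−1)/(1+β(Kᵢ−1)) = 0.
g(0) = ΣzᵢKᵢ − 1 = 0.636 and g(1) = 1 − Σzᵢ/Kᵢ = -0.443, so a root lies in (0, 1).
Newton iteration, β⁰ = 0.59:
  β = 0.590: g = 0.0048, g' = -0.742 → β = 0.596
Converged at β = 0.596.

β = 0.596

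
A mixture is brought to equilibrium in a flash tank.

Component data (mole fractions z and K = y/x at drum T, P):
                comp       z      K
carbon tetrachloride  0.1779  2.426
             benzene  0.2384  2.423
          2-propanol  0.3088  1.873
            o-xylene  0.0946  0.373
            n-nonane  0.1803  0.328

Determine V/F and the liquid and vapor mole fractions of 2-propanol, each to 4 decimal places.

Rachford–Rice: g(V/F) = Σ zᵢ(Kᵢ−1)/(1+V/F(Kᵢ−1)) = 0.
Feasibility: ΣzᵢKᵢ = 1.6820, Σzᵢ/Kᵢ = 1.1399 — both > 1, two phases present.
Newton iteration, V/F⁰ = 0.5:
  V/F = 0.5000: g = 0.26510, g' = -0.6657 → V/F = 0.8982
  V/F = 0.8982: g = -0.03021, g' = -0.9496 → V/F = 0.8664
  V/F = 0.8664: g = -0.00097, g' = -0.8902 → V/F = 0.8653
Converged at V/F = 0.8653.
Compositions from xᵢ = zᵢ/(1+V/F(Kᵢ−1)), yᵢ = Kᵢxᵢ:
  carbon tetrachloride: x = 0.0796, y = 0.1932
  benzene: x = 0.1068, y = 0.2589
  2-propanol: x = 0.1759, y = 0.3295
  o-xylene: x = 0.2068, y = 0.0771
  n-nonane: x = 0.4308, y = 0.1413

V/F = 0.8653, x_2-propanol = 0.1759, y_2-propanol = 0.3295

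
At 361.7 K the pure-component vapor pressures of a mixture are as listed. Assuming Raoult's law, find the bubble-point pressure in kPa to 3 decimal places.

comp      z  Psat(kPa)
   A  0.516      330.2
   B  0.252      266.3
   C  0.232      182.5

Pbub = 279.831 kPa

At the bubble point ψ → 0, so ΣzᵢKᵢ = 1 with Kᵢ = Pᵢˢᵃᵗ/P ⇒ P = ΣzᵢPᵢˢᵃᵗ.
P = 0.516·330.2 + 0.252·266.3 + 0.232·182.5 = 279.831 kPa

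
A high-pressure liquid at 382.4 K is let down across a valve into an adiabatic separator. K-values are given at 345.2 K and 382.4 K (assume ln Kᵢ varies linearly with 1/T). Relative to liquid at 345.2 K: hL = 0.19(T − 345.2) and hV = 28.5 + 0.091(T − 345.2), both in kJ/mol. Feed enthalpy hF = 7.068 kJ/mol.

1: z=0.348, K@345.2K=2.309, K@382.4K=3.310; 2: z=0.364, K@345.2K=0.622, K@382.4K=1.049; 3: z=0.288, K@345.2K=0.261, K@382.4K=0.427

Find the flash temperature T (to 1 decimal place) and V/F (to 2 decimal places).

Adiabatic flash: solve Rachford–Rice at each trial T, then check hF = ψ·hV(T) + (1−ψ)·hL(T).
  T = 345.2 K: K = (2.309, 0.622, 0.261), RR gives ψ = 0.143, H_out = 4.087 kJ/mol
  T = 382.4 K: K = (3.310, 1.049, 0.427), RR gives ψ = 0.790, H_out = 26.684 kJ/mol
  T = 363.8 K: K = (2.790, 0.819, 0.338), RR gives ψ = 0.453, H_out = 15.601 kJ/mol
  T = 354.5 K: K = (2.544, 0.716, 0.298), RR gives ψ = 0.297, H_out = 9.967 kJ/mol
  T = 349.9 K: K = (2.427, 0.669, 0.279), RR gives ψ = 0.222, H_out = 7.107 kJ/mol
  T = 347.5 K: K = (2.366, 0.645, 0.270), RR gives ψ = 0.182, H_out = 5.580 kJ/mol
Linear interpolation between T = 347.5 (H_out = 5.580) and T = 349.9 (H_out = 7.107) on hF = 7.068 gives T ≈ 349.8 K, at which ψ = 0.22.

T = 349.8 K, V/F = 0.22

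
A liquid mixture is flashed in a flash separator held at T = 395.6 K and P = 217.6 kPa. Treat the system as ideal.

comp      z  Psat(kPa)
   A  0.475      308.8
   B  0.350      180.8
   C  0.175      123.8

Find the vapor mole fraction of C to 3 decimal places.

y_C = 0.129

Raoult's law: Kᵢ = Pᵢˢᵃᵗ/P = Pᵢˢᵃᵗ/217.6.
  K_A = 308.8/217.6 = 1.41912, K_B = 180.8/217.6 = 0.83088, K_C = 123.8/217.6 = 0.56893
Rachford–Rice: g(ψ) = Σ zᵢ(Kᵢ−1)/(1+ψ(Kᵢ−1)) = 0.
g(0) = ΣzᵢKᵢ − 1 = 0.064 and g(1) = 1 − Σzᵢ/Kᵢ = -0.064, so a root lies in (0, 1).
Newton–Raphson from ψ = 0.59:
  ψ = 0.590: g = -0.0073, g' = -0.124 → ψ = 0.531
Converged at ψ = 0.531.
Compositions from xᵢ = zᵢ/(1+ψ(Kᵢ−1)), yᵢ = Kᵢxᵢ:
  A: x = 0.389, y = 0.551
  B: x = 0.385, y = 0.319
  C: x = 0.227, y = 0.129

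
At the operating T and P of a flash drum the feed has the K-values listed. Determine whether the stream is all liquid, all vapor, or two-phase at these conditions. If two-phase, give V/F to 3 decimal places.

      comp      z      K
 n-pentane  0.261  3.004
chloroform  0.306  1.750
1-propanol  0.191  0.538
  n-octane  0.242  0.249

two-phase, V/F = 0.529

ΣzᵢKᵢ = 1.483; Σzᵢ/Kᵢ = 1.589.
Both exceed 1, so a two-phase solution exists.
Material balance + equilibrium reduce to Σ zᵢ(Kᵢ−1)/(1+ψ(Kᵢ−1)) = 0.
Newton–Raphson from ψ = 0.61:
  ψ = 0.610: g = -0.0654, g' = -0.837 → ψ = 0.532
  ψ = 0.532: g = -0.0023, g' = -0.784 → ψ = 0.529
Converged at ψ = 0.529.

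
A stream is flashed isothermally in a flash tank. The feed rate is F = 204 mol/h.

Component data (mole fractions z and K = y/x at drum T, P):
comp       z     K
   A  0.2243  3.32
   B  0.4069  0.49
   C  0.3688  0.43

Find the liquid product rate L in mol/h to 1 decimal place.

L = 187.3 mol/h

Material balance + equilibrium reduce to Σ zᵢ(Kᵢ−1)/(1+V/F(Kᵢ−1)) = 0.
Feasibility: ΣzᵢKᵢ = 1.1026, Σzᵢ/Kᵢ = 1.7556 — both > 1, two phases present.
Newton iteration, V/F⁰ = 0.63:
  V/F = 0.6300: g = -0.42236, g' = -0.7207 → V/F = 0.0440
  V/F = 0.0440: g = 0.04431, g' = -1.2309 → V/F = 0.0800
  V/F = 0.0800: g = 0.00235, g' = -1.1056 → V/F = 0.0821
Converged at V/F = 0.0821.
Then V = V/F·F = 0.0821·204 = 16.7 mol/h and L = F − V = 187.3 mol/h.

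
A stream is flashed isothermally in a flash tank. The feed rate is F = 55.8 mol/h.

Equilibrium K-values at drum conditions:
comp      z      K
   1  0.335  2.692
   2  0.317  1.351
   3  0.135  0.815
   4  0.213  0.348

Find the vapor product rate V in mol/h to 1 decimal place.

Rachford–Rice: g(V/F) = Σ zᵢ(Kᵢ−1)/(1+V/F(Kᵢ−1)) = 0.
Feasibility: ΣzᵢKᵢ = 1.514, Σzᵢ/Kᵢ = 1.137 — both > 1, two phases present.
Newton–Raphson from V/F = 0.31:
  V/F = 0.310: g = 0.2716, g' = -0.592 → V/F = 0.769
  V/F = 0.769: g = 0.0264, g' = -0.576 → V/F = 0.815
  V/F = 0.815: g = -0.0008, g' = -0.612 → V/F = 0.813
Converged at V/F = 0.813.
Then V = V/F·F = 0.8134·55.8 = 45.4 mol/h and L = F − V = 10.4 mol/h.

V = 45.4 mol/h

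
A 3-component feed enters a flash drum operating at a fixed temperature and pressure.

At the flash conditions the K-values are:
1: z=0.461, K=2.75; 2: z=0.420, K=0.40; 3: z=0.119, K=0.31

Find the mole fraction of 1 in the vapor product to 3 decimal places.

y_1 = 0.720

Let β = V/F and solve Σ zᵢ(Kᵢ−1)/(1+β(Kᵢ−1)) = 0.
g(0) = ΣzᵢKᵢ − 1 = 0.473 and g(1) = 1 − Σzᵢ/Kᵢ = -0.602, so a root lies in (0, 1).
Newton–Raphson from β = 0.5:
  β = 0.500: g = -0.0551, g' = -0.842 → β = 0.435
Converged at β = 0.435.
Compositions from xᵢ = zᵢ/(1+β(Kᵢ−1)), yᵢ = Kᵢxᵢ:
  1: x = 0.262, y = 0.720
  2: x = 0.568, y = 0.227
  3: x = 0.170, y = 0.053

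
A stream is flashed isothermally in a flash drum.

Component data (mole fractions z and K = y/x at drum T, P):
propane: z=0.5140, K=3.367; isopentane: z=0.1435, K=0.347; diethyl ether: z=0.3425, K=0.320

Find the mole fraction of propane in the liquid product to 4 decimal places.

Newton iteration, ψ⁰ = 0.38:
  ψ = 0.3800: g = 0.20184, g' = -1.1944 → ψ = 0.5490
  ψ = 0.5490: g = 0.01139, g' = -1.0966 → ψ = 0.5594
Converged at ψ = 0.5594.
Compositions from xᵢ = zᵢ/(1+ψ(Kᵢ−1)), yᵢ = Kᵢxᵢ:
  propane: x = 0.2212, y = 0.7447
  isopentane: x = 0.2261, y = 0.0784
  diethyl ether: x = 0.5528, y = 0.1769

x_propane = 0.2212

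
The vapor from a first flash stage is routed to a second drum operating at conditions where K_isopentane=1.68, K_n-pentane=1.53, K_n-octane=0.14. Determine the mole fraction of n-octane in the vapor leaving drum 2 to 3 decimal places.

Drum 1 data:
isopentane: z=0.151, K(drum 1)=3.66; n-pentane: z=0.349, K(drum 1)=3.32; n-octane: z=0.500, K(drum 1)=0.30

y_n-octane (drum 2) = 0.056

Drum 1:
Let ψ₁ = V/F and solve Σ zᵢ(Kᵢ−1)/(1+ψ₁(Kᵢ−1)) = 0.
Feasibility: ΣzᵢKᵢ = 1.861, Σzᵢ/Kᵢ = 1.813 — both > 1, two phases present.
Newton iteration, ψ₁⁰ = 0.5:
  ψ₁ = 0.500: g = 0.0088, g' = -1.179 → ψ₁ = 0.507
Converged at ψ₁ = 0.507.
Drum-1 compositions:
  isopentane: x = 0.064, y = 0.235
  n-pentane: x = 0.160, y = 0.532
  n-octane: x = 0.775, y = 0.233
Drum-2 feed = drum-1 vapor: z₂ = (0.2352, 0.5322, 0.2326).
Drum 2:
Material balance + equilibrium reduce to Σ zᵢ(Kᵢ−1)/(1+ψ₂(Kᵢ−1)) = 0.
Check two-phase: ΣzᵢKᵢ = 1.242 > 1 and Σzᵢ/Kᵢ = 2.149 > 1, so g(0) = 0.242 > 0 and g(1) = -1.149 < 0.
Iterate (Newton) starting at ψ₂ = 0.32:
  ψ₂ = 0.320: g = 0.0965, g' = -0.510 → ψ₂ = 0.509
  ψ₂ = 0.509: g = -0.0150, g' = -0.697 → ψ₂ = 0.488
  ψ₂ = 0.488: g = -0.0003, g' = -0.666 → ψ₂ = 0.487
Converged at ψ₂ = 0.487.
  isopentane: x = 0.177, y = 0.297
  n-pentane: x = 0.423, y = 0.647
  n-octane: x = 0.400, y = 0.056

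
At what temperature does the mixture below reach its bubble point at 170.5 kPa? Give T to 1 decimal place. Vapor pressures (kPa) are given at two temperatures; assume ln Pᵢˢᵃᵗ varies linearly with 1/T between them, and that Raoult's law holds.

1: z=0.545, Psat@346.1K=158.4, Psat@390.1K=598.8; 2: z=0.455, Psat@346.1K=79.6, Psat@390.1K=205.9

T = 357.0 K

Bubble-point temperature: ΣzᵢPᵢˢᵃᵗ(T) = P. Interpolate ln Pᵢˢᵃᵗ = aᵢ + bᵢ/T.
  T = 346.1 K: ΣzᵢPᵢˢᵃᵗ = 122.55 kPa
  T = 390.1 K: ΣzᵢPᵢˢᵃᵗ = 420.03 kPa
  T = 368.1 K: ΣzᵢPᵢˢᵃᵗ = 234.58 kPa
  T = 357.1 K: ΣzᵢPᵢˢᵃᵗ = 171.08 kPa
  T = 351.6 K: ΣzᵢPᵢˢᵃᵗ = 145.13 kPa
  T = 354.4 K: ΣzᵢPᵢˢᵃᵗ = 157.90 kPa
Interpolating between 354.4 K and 357.1 K gives T ≈ 357.0 K.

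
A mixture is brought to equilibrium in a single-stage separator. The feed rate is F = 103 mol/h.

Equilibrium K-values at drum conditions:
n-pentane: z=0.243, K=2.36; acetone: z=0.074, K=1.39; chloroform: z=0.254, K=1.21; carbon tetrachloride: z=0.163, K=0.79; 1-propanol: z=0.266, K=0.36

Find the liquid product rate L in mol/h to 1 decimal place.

L = 56.3 mol/h

Material balance + equilibrium reduce to Σ zᵢ(Kᵢ−1)/(1+V/F(Kᵢ−1)) = 0.
Check two-phase: ΣzᵢKᵢ = 1.208 > 1 and Σzᵢ/Kᵢ = 1.311 > 1, so g(0) = 0.208 > 0 and g(1) = -0.311 < 0.
Newton iteration, V/F⁰ = 0.5:
  V/F = 0.500: g = -0.0195, g' = -0.421 → V/F = 0.454
  V/F = 0.454: g = -0.0002, g' = -0.414 → V/F = 0.453
Converged at V/F = 0.453.
Then V = V/F·F = 0.4534·103 = 46.7 mol/h and L = F − V = 56.3 mol/h.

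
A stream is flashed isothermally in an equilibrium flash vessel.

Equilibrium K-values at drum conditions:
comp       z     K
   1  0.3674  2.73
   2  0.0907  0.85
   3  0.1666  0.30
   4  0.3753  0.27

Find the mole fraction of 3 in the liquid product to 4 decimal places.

x_3 = 0.1940

Let ψ = V/F and solve Σ zᵢ(Kᵢ−1)/(1+ψ(Kᵢ−1)) = 0.
g(0) = ΣzᵢKᵢ − 1 = 0.2314 and g(1) = 1 − Σzᵢ/Kᵢ = -1.1866, so a root lies in (0, 1).
Newton iteration, ψ⁰ = 0.5:
  ψ = 0.5000: g = -0.28477, g' = -1.0077 → ψ = 0.2174
  ψ = 0.2174: g = -0.01540, g' = -0.9790 → ψ = 0.2017
  ψ = 0.2017: g = 0.00010, g' = -0.9922 → ψ = 0.2018
Converged at ψ = 0.2018.
Compositions from xᵢ = zᵢ/(1+ψ(Kᵢ−1)), yᵢ = Kᵢxᵢ:
  1: x = 0.2723, y = 0.7435
  2: x = 0.0935, y = 0.0795
  3: x = 0.1940, y = 0.0582
  4: x = 0.4401, y = 0.1188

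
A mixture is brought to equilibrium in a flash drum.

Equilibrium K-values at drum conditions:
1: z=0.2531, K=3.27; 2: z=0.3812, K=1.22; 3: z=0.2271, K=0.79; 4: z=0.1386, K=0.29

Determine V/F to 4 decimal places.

V/F = 0.7825

Rachford–Rice: g(V/F) = Σ zᵢ(Kᵢ−1)/(1+V/F(Kᵢ−1)) = 0.
Feasibility: ΣzᵢKᵢ = 1.5123, Σzᵢ/Kᵢ = 1.1553 — both > 1, two phases present.
Iterate (Newton) starting at V/F = 0.5:
  V/F = 0.5000: g = 0.13880, g' = -0.4815 → V/F = 0.7882
  V/F = 0.7882: g = -0.00318, g' = -0.5557 → V/F = 0.7825
Converged at V/F = 0.7825.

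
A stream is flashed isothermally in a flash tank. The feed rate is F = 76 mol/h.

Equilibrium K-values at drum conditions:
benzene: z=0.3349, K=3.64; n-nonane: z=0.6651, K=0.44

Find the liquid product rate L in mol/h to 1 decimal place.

Material balance + equilibrium reduce to Σ zᵢ(Kᵢ−1)/(1+V/F(Kᵢ−1)) = 0.
Check two-phase: ΣzᵢKᵢ = 1.5117 > 1 and Σzᵢ/Kᵢ = 1.6036 > 1, so g(0) = 0.5117 > 0 and g(1) = -0.6036 < 0.
Binary case is linear: z₁(K₁−1)(1+V/F(K₂−1)) + z₂(K₂−1)(1+V/F(K₁−1)) = 0
⇒ V/F = [z₁(K₁−1)+z₂(K₂−1)] / [−(K₁−1)(K₂−1)] = 0.51168/1.47840 = 0.3461
Then V = V/F·F = 0.3461·76 = 26.3 mol/h and L = F − V = 49.7 mol/h.

L = 49.7 mol/h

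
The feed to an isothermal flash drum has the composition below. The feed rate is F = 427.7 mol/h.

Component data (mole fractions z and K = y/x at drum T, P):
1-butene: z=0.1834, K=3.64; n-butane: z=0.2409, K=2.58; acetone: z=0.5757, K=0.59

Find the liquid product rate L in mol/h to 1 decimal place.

Rachford–Rice: g(ψ) = Σ zᵢ(Kᵢ−1)/(1+ψ(Kᵢ−1)) = 0.
g(0) = ΣzᵢKᵢ − 1 = 0.6288 and g(1) = 1 − Σzᵢ/Kᵢ = -0.1195, so a root lies in (0, 1).
Iterate (Newton) starting at ψ = 0.33:
  ψ = 0.3300: g = 0.23596, g' = -0.7543 → ψ = 0.6428
  ψ = 0.6428: g = 0.04785, g' = -0.5022 → ψ = 0.7381
  ψ = 0.7381: g = 0.00146, g' = -0.4742 → ψ = 0.7412
Converged at ψ = 0.7412.
Then V = ψ·F = 0.7412·427.7 = 317.0 mol/h and L = F − V = 110.7 mol/h.

L = 110.7 mol/h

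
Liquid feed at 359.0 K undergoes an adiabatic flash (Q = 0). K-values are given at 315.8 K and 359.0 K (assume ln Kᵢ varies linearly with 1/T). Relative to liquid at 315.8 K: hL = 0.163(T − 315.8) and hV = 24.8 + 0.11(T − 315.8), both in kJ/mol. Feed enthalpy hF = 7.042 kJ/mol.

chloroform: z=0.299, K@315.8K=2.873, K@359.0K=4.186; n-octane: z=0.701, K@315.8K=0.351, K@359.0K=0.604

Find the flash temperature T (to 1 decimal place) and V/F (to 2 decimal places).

Adiabatic flash: solve Rachford–Rice at each trial T, then check hF = ψ·hV(T) + (1−ψ)·hL(T).
  T = 315.8 K: K = (2.873, 0.351), RR gives ψ = 0.086, H_out = 2.144 kJ/mol
  T = 359.0 K: K = (4.186, 0.604), RR gives ψ = 0.535, H_out = 19.085 kJ/mol
  T = 337.4 K: K = (3.510, 0.469), RR gives ψ = 0.283, H_out = 10.222 kJ/mol
  T = 326.6 K: K = (3.186, 0.407), RR gives ψ = 0.184, H_out = 6.217 kJ/mol
  T = 332.0 K: K = (3.347, 0.437), RR gives ψ = 0.233, H_out = 8.213 kJ/mol
  T = 329.3 K: K = (3.266, 0.422), RR gives ψ = 0.208, H_out = 7.215 kJ/mol
  T = 328.0 K: K = (3.227, 0.415), RR gives ψ = 0.197, H_out = 6.735 kJ/mol
Linear interpolation between T = 328.0 (H_out = 6.735) and T = 329.3 (H_out = 7.215) on hF = 7.042 gives T ≈ 328.8 K, at which ψ = 0.20.

T = 328.8 K, V/F = 0.20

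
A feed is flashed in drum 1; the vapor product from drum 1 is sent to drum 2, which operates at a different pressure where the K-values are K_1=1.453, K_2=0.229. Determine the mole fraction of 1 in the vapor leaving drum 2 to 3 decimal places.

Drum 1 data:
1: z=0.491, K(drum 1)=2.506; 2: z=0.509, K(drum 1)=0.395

Drum 1:
Rachford–Rice: g(ψ₁) = Σ zᵢ(Kᵢ−1)/(1+ψ₁(Kᵢ−1)) = 0.
Check two-phase: ΣzᵢKᵢ = 1.432 > 1 and Σzᵢ/Kᵢ = 1.485 > 1, so g(0) = 0.432 > 0 and g(1) = -0.485 < 0.
Newton–Raphson from ψ₁ = 0.43:
  ψ₁ = 0.430: g = 0.0326, g' = -0.751 → ψ₁ = 0.473
  ψ₁ = 0.473: g = 0.0001, g' = -0.745 → ψ₁ = 0.474
Converged at ψ₁ = 0.474.
Drum-1 compositions:
  1: x = 0.287, y = 0.718
  2: x = 0.713, y = 0.282
Drum-2 feed = drum-1 vapor: z₂ = (0.7182, 0.2818).
Drum 2:
Binary case is linear: z₁(K₁−1)(1+ψ₂(K₂−1)) + z₂(K₂−1)(1+ψ₂(K₁−1)) = 0
⇒ ψ₂ = [z₁(K₁−1)+z₂(K₂−1)] / [−(K₁−1)(K₂−1)] = 0.1081/0.3493 = 0.309
  1: x = 0.630, y = 0.915
  2: x = 0.370, y = 0.085

y_1 (drum 2) = 0.915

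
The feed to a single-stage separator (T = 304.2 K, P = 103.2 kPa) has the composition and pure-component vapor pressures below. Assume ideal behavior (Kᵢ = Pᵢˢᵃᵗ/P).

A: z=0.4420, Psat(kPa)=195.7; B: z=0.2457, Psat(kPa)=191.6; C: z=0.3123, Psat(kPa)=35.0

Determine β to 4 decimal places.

Raoult's law: Kᵢ = Pᵢˢᵃᵗ/P = Pᵢˢᵃᵗ/103.2.
  K_A = 195.7/103.2 = 1.896318, K_B = 191.6/103.2 = 1.856589, K_C = 35.0/103.2 = 0.339147
Rachford–Rice: g(β) = Σ zᵢ(Kᵢ−1)/(1+β(Kᵢ−1)) = 0.
g(0) = ΣzᵢKᵢ − 1 = 0.4003 and g(1) = 1 − Σzᵢ/Kᵢ = -0.2863, so a root lies in (0, 1).
Newton iteration, β⁰ = 0.5:
  β = 0.5000: g = 0.11269, g' = -0.5619 → β = 0.7005
  β = 0.7005: g = -0.00940, g' = -0.6773 → β = 0.6867
  β = 0.6867: g = -0.00009, g' = -0.6647 → β = 0.6865
Converged at β = 0.6865.

β = 0.6865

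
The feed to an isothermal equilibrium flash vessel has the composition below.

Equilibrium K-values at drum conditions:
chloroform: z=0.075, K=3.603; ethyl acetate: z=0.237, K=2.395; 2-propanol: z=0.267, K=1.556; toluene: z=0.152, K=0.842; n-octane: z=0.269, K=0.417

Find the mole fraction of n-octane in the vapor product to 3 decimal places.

Rachford–Rice: g(V/F) = Σ zᵢ(Kᵢ−1)/(1+V/F(Kᵢ−1)) = 0.
g(0) = ΣzᵢKᵢ − 1 = 0.493 and g(1) = 1 − Σzᵢ/Kᵢ = -0.117, so a root lies in (0, 1).
Newton iteration, V/F⁰ = 0.5:
  V/F = 0.500: g = 0.1483, g' = -0.493 → V/F = 0.801
  V/F = 0.801: g = 0.0005, g' = -0.522 → V/F = 0.802
Converged at V/F = 0.802.
Compositions from xᵢ = zᵢ/(1+V/F(Kᵢ−1)), yᵢ = Kᵢxᵢ:
  chloroform: x = 0.024, y = 0.088
  ethyl acetate: x = 0.112, y = 0.268
  2-propanol: x = 0.185, y = 0.287
  toluene: x = 0.174, y = 0.147
  n-octane: x = 0.505, y = 0.211

y_n-octane = 0.211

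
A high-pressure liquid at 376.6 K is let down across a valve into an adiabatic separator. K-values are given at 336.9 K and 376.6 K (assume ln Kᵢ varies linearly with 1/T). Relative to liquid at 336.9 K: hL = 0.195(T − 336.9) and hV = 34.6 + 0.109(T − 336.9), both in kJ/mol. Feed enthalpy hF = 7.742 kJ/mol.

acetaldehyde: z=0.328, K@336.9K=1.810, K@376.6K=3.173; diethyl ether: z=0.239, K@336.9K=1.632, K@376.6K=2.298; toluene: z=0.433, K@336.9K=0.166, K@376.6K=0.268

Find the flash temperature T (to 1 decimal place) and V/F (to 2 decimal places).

T = 342.7 K, V/F = 0.19

Adiabatic flash: solve Rachford–Rice at each trial T, then check hF = ψ·hV(T) + (1−ψ)·hL(T).
  T = 336.9 K: K = (1.810, 1.632, 0.166), RR gives ψ = 0.090, H_out = 3.121 kJ/mol
  T = 376.6 K: K = (3.173, 2.298, 0.268), RR gives ψ = 0.527, H_out = 24.189 kJ/mol
  T = 356.8 K: K = (2.436, 1.956, 0.214), RR gives ψ = 0.366, H_out = 15.921 kJ/mol
  T = 346.9 K: K = (2.110, 1.792, 0.189), RR gives ψ = 0.253, H_out = 10.502 kJ/mol
  T = 341.9 K: K = (1.957, 1.711, 0.177), RR gives ψ = 0.180, H_out = 7.140 kJ/mol
  T = 344.4 K: K = (2.033, 1.752, 0.183), RR gives ψ = 0.219, H_out = 8.889 kJ/mol
  T = 343.1 K: K = (1.993, 1.731, 0.180), RR gives ψ = 0.199, H_out = 7.998 kJ/mol
Linear interpolation between T = 341.9 (H_out = 7.140) and T = 343.1 (H_out = 7.998) on hF = 7.742 gives T ≈ 342.7 K, at which ψ = 0.19.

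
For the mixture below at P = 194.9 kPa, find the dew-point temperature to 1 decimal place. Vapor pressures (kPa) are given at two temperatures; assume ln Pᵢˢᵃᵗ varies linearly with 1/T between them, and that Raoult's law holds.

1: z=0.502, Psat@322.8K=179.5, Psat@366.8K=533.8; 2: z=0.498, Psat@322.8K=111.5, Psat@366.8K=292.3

T = 336.7 K

Dew-point temperature: Σzᵢ·P/Pᵢˢᵃᵗ(T) = 1. Interpolate ln Pᵢˢᵃᵗ = aᵢ + bᵢ/T.
  T = 322.8 K: ΣzᵢP/Pᵢˢᵃᵗ = 1.4156
  T = 366.8 K: ΣzᵢP/Pᵢˢᵃᵗ = 0.5153
  T = 344.8 K: ΣzᵢP/Pᵢˢᵃᵗ = 0.8266
  T = 333.8 K: ΣzᵢP/Pᵢˢᵃᵗ = 1.0721
  T = 339.3 K: ΣzᵢP/Pᵢˢᵃᵗ = 0.9394
  T = 336.6 K: ΣzᵢP/Pᵢˢᵃᵗ = 1.0018
Interpolating between 336.6 K and 339.3 K gives T ≈ 336.7 K.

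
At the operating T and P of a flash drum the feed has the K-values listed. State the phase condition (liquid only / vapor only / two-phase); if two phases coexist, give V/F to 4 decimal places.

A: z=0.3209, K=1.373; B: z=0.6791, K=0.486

liquid only

ΣzᵢKᵢ = 0.7706; Σzᵢ/Kᵢ = 1.6310.
Since ΣzᵢKᵢ < 1 the mixture is below its bubble point — single liquid phase.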